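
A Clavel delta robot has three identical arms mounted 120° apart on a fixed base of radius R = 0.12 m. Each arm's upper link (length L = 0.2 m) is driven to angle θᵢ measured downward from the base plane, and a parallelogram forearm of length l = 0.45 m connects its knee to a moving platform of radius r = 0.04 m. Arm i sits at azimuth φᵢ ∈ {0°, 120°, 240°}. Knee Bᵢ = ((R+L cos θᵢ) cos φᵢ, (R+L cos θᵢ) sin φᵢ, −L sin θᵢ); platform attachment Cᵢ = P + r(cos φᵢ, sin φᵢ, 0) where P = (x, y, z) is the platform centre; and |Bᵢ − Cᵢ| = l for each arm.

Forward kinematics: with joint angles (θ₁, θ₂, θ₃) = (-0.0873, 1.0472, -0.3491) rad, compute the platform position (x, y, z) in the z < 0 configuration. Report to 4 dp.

φ1=0.0°: virtual centre (0.2792, 0.0000, 0.0174), radius l
arm 2 at φ=120.0°: (R−r)+L cos θ2 = 0.1800;  O2 = (-0.0900, 0.1559, -0.1732)
arm 3 at φ=240.0°: (R−r)+L cos θ3 = 0.2679;  O3 = (-0.1340, -0.2320, 0.0684)
|O₂|²−|O₁|² = -0.0159;  |O₃|²−|O₁|² = -0.0018
linear system: -0.7385x+0.3118y = -0.0159−-0.3813z; -0.8264x+-0.4641y = -0.0018−0.1019z
det = 0.6004;  x = 0.0132+-0.2418z,  y = -0.0196+0.6502z
into |P−O₁|² = l²: 1.4813z² + 0.0682z + -0.1310 = 0;  Δ = 0.7811;  z = -0.3214 or 0.2753 → z<0 root = -0.3214
x = 0.0909, y = -0.2286

(0.0909, -0.2286, -0.3214)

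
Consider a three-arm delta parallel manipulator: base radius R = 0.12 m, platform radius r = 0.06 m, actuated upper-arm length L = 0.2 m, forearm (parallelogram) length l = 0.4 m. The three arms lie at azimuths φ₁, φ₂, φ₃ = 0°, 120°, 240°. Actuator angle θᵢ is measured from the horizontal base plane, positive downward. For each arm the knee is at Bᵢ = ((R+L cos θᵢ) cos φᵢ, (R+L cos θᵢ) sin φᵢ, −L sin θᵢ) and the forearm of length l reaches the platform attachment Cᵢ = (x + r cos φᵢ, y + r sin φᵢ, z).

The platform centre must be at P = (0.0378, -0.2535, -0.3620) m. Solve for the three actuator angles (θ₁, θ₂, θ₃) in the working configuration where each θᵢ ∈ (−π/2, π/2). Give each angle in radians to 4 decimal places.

arm 1 (φ=0.0°): x'=0.0378, y'=-0.2535
  A=0.0222, B=-0.3620, C=(l²−L²−A²−y'²−z²)/(2L)=-0.1895
  √(A²+B²)=0.3627;  θ1 = -1.5095+2.1206 ≈ 0.6110
φ2=120.0° → target in arm frame (-0.2384, 0.0940)
  e−x'=0.2984;  (l²−L²−(e−x')²−y'²−z²)/2L = -0.2724
  γ=atan2(-0.3620,0.2984)=-0.8813;  ψ=arccos(-0.5805)=2.1902;  θ2=γ+ψ≈1.3089
φ3=240.0° → target in arm frame (0.2006, 0.1595)
  A cos θ + B sin θ = C:  -0.1406·cos θ + -0.3620·sin θ = -0.1406
  √(A²+B²)=0.3884;  θ3 = -1.9414+1.9414 ≈ 0.0000

θ₁ = 0.6110, θ₂ = 1.3089, θ₃ = 0.0000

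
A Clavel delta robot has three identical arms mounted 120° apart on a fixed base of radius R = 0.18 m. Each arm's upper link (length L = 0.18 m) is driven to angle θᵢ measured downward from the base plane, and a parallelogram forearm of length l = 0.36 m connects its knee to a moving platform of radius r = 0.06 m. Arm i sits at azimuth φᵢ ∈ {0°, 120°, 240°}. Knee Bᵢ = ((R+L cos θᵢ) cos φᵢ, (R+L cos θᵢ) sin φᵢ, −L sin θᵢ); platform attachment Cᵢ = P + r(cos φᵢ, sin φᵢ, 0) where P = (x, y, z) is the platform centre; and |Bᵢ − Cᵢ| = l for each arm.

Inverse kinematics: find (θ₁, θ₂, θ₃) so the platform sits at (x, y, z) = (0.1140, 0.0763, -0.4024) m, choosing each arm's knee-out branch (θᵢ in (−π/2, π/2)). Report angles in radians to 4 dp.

rotate P by −φ1: (0.1140, 0.0763, -0.4024)
  e−x'=0.0060;  (l²−L²−(e−x')²−y'²−z²)/2L = -0.1961
  θ1 = atan2(B,A) + arccos(C/0.4024) = 0.5238
arm 2 (φ=120.0°): x'=0.0091, y'=-0.1369
  A cos θ + B sin θ = C:  0.1109·cos θ + -0.4024·sin θ = -0.2660
  √(A²+B²)=0.4174;  θ2 = -1.3018+2.2618 ≈ 0.9600
rotate P by −φ3: (-0.1231, 0.0606, -0.4024)
  A=0.2431, B=-0.4024, C=(l²−L²−A²−y'²−z²)/(2L)=-0.3541
  θ3 = atan2(B,A) + arccos(C/0.4701) = 1.3964

θ₁ = 0.5238, θ₂ = 0.9600, θ₃ = 1.3964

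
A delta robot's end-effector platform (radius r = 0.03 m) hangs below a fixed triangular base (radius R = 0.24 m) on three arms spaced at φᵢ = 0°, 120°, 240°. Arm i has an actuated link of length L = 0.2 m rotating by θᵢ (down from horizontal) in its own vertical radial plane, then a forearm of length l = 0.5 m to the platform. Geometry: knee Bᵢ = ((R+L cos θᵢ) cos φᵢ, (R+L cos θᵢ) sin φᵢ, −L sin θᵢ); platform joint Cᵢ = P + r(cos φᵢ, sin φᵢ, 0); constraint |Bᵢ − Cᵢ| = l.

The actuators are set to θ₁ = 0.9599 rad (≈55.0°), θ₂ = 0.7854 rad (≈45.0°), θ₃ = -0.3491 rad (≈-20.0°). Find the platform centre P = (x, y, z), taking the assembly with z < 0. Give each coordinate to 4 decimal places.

(-0.1086, -0.1325, -0.3752)

S1 = (0.3247·cos0.0°, 0.3247·sin0.0°, -0.1638) = (0.3247, 0.0000, -0.1638)
S2 = (0.3514·cos120.0°, 0.3514·sin120.0°, -0.1414) = (-0.1757, 0.3043, -0.1414)
arm 3 at φ=240.0°: ρ3 = 0.3979;  S3 = (-0.1990, -0.3446, 0.0684)
subtract pairs → two planes through P
plane₁₂: -1.0009x+0.6087y+0.0448z = 0.0112
det = 1.3274;  x = -0.0199+0.2363z,  y = -0.0143+0.3149z
quadratic in z: (1.1550)z²+(0.1558)z+(-0.1042)=0, √Δ=0.7110 → z ∈ {-0.3752, 0.2404}; z = -0.3752 (taking z<0)
x = -0.1086, y = -0.1325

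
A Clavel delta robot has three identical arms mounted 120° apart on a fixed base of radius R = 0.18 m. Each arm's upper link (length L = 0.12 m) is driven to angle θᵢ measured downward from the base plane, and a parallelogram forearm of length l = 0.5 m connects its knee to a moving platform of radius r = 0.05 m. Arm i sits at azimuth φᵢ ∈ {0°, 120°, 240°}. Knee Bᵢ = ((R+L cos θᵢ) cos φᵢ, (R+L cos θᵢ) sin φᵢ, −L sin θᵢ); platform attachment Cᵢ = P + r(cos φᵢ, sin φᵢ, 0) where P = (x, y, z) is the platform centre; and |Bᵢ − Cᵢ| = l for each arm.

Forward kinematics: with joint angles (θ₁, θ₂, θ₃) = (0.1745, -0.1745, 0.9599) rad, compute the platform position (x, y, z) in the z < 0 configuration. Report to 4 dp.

φ1=0.0°: virtual centre (0.2482, 0.0000, -0.0208), radius l
φ2=120.0°: virtual centre (-0.1241, 0.2149, 0.0208), radius l
O3 = (0.1988·cos240.0°, 0.1988·sin240.0°, -0.0983) = (-0.0994, -0.1722, -0.0983)
eliminate P² terms by subtracting sphere 1 from 2 and 3
[-0.7445 0.4299 0.0833]·P = 0.0000;  [-0.6952 -0.3444 -0.1549]·P = -0.0128
Cramer: x(z) = 0.0099-0.0683z;  y(z) = 0.0172-0.3121z
sphere 1 gives Az²+Bz+C=0 with A=1.1021, B=0.0635, C=-0.1925;  B²−4AC=0.8526;  roots -0.4477, 0.3902;  negative root z = -0.4477
x = 0.0405, y = 0.1569

(0.0405, 0.1569, -0.4477)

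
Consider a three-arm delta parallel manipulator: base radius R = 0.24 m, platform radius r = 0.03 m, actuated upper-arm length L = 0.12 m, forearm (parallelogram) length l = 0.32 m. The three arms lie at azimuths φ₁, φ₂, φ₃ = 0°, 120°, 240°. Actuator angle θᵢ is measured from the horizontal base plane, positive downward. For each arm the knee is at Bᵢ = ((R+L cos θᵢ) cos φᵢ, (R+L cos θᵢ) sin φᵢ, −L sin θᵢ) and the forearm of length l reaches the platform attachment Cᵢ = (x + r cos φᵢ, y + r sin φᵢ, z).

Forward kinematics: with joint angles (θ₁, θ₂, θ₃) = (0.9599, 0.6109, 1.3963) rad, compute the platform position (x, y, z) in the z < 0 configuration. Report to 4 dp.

O1 = (0.2788·cos0.0°, 0.2788·sin0.0°, -0.0983) = (0.2788, 0.0000, -0.0983)
arm 2 at φ=120.0°: e+L cos θ2 = 0.3083;  O2 = (-0.1541, 0.2670, -0.0688)
arm 3 at φ=240.0°: e+L cos θ3 = 0.2308;  O3 = (-0.1154, -0.1999, -0.1182)
|O₂|²−|O₁|² = 0.0124;  |O₃|²−|O₁|² = -0.0202
linear system: -0.8660x+0.5340y = 0.0124−0.0589z; -0.7885x+-0.3998y = -0.0202−-0.0398z
Cramer: x(z) = 0.0076+0.0030z;  y(z) = 0.0355-0.1054z
sphere 1 gives Az²+Bz+C=0 with A=1.0111, B=0.1875, C=-0.0179;  B²−4AC=0.1076;  roots -0.2549, 0.0695;  negative root z = -0.2549
x = 0.0068, y = 0.0623

(0.0068, 0.0623, -0.2549)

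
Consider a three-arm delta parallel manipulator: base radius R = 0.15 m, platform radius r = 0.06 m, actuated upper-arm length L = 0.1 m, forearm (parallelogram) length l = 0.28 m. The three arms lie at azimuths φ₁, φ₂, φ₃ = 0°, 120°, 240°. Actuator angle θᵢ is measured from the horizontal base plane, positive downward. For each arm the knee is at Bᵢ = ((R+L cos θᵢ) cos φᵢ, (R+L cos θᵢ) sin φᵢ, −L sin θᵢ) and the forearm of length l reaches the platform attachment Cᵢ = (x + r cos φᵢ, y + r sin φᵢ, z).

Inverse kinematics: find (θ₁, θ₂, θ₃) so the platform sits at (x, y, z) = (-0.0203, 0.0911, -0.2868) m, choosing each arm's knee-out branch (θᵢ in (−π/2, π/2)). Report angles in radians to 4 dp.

θ₁ = 0.9597, θ₂ = 0.2614, θ₃ = 1.2217

arm 1 (φ=0.0°): x'=-0.0203, y'=0.0911
  A cos θ + B sin θ = C:  0.1103·cos θ + -0.2868·sin θ = -0.1716
  √(A²+B²)=0.3073;  θ1 = -1.2036+2.1633 ≈ 0.9597
φ2=120.0° → target in arm frame (0.0890, -0.0280)
  A=0.0010, B=-0.2868, C=(l²−L²−A²−y'²−z²)/(2L)=-0.0732
  √(A²+B²)=0.2868;  θ2 = -1.5675+1.8288 ≈ 0.2614
φ3=240.0° → target in arm frame (-0.0687, -0.0631)
  e−x'=0.1587;  (l²−L²−(e−x')²−y'²−z²)/2L = -0.2152
  θ3 = atan2(B,A) + arccos(C/0.3278) = 1.2217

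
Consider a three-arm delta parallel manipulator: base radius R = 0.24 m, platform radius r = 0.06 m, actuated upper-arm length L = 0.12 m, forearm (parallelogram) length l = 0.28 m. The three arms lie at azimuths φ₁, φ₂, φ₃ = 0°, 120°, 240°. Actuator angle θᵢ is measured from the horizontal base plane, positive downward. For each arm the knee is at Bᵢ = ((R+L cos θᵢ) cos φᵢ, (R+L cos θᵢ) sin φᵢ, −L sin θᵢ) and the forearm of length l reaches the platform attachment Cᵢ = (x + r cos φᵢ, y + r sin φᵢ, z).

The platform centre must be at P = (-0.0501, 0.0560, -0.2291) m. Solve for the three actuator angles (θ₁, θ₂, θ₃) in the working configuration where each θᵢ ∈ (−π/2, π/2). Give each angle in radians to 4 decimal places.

φ1=0.0° → target in arm frame (-0.0501, 0.0560)
  A cos θ + B sin θ = C:  0.2301·cos θ + -0.2291·sin θ = -0.1857
  γ=atan2(-0.2291,0.2301)=-0.7832;  ψ=arccos(-0.5719)=2.1796;  θ1=γ+ψ≈1.3964
arm 2 (φ=120.0°): x'=0.0735, y'=0.0154
  A=0.1065, B=-0.2291, C=(l²−L²−A²−y'²−z²)/(2L)=-0.0002
  √(A²+B²)=0.2526;  θ2 = -1.1358+1.5717 ≈ 0.4359
arm 3 (φ=240.0°): x'=-0.0234, y'=-0.0714
  A cos θ + B sin θ = C:  0.2034·cos θ + -0.2291·sin θ = -0.1457
  θ3 = atan2(B,A) + arccos(C/0.3064) = 1.2218

θ₁ = 1.3964, θ₂ = 0.4359, θ₃ = 1.2218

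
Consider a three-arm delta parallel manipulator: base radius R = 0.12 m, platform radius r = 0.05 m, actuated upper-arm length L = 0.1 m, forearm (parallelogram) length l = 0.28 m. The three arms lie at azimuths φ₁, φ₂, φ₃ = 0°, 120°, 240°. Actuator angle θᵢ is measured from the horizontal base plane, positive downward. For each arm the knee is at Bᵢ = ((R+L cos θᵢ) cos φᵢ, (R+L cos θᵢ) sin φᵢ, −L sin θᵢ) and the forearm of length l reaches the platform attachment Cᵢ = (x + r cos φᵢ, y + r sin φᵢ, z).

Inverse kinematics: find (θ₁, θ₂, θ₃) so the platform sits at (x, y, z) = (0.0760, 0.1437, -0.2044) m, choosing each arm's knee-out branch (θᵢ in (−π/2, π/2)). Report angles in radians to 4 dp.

θ₁ = -0.1750, θ₂ = -0.2617, θ₃ = 1.3089

arm 1 (φ=0.0°): x'=0.0760, y'=0.1437
  e−x'=-0.0060;  (l²−L²−(e−x')²−y'²−z²)/2L = 0.0297
  γ=atan2(-0.2044,-0.0060)=-1.6001;  ψ=arccos(0.1451)=1.4252;  θ1=γ+ψ≈-0.1750
arm 2 (φ=120.0°): x'=0.0864, y'=-0.1377
  e−x'=-0.0164;  (l²−L²−(e−x')²−y'²−z²)/2L = 0.0370
  √(A²+B²)=0.2051;  θ2 = -1.6511+1.3894 ≈ -0.2617
φ3=240.0° → target in arm frame (-0.1624, -0.0060)
  A=0.2324, B=-0.2044, C=(l²−L²−A²−y'²−z²)/(2L)=-0.1372
  θ3 = atan2(B,A) + arccos(C/0.3095) = 1.3089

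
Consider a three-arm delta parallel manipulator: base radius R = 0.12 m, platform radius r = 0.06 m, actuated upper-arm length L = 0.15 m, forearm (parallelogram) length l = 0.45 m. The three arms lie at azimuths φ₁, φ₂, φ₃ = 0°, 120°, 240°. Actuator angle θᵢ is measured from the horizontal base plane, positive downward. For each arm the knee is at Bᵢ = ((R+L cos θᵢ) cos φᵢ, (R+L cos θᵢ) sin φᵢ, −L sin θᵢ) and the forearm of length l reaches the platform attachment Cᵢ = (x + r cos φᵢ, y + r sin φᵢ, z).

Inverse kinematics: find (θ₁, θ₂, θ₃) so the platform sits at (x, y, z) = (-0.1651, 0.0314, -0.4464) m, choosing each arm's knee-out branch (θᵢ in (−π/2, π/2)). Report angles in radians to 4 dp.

θ₁ = 0.9596, θ₂ = 0.1745, θ₃ = 0.3489

rotate P by −φ1: (-0.1651, 0.0314, -0.4464)
  A=0.2251, B=-0.4464, C=(l²−L²−A²−y'²−z²)/(2L)=-0.2364
  γ=atan2(-0.4464,0.2251)=-1.1037;  ψ=arccos(-0.4729)=2.0634;  θ1=γ+ψ≈0.9596
arm 2 (φ=120.0°): x'=0.1097, y'=0.1273
  e−x'=-0.0497;  (l²−L²−(e−x')²−y'²−z²)/2L = -0.1265
  √(A²+B²)=0.4492;  θ2 = -1.6818+1.8563 ≈ 0.1745
arm 3 (φ=240.0°): x'=0.0554, y'=-0.1587
  e−x'=0.0046;  (l²−L²−(e−x')²−y'²−z²)/2L = -0.1482
  θ3 = atan2(B,A) + arccos(C/0.4464) = 0.3489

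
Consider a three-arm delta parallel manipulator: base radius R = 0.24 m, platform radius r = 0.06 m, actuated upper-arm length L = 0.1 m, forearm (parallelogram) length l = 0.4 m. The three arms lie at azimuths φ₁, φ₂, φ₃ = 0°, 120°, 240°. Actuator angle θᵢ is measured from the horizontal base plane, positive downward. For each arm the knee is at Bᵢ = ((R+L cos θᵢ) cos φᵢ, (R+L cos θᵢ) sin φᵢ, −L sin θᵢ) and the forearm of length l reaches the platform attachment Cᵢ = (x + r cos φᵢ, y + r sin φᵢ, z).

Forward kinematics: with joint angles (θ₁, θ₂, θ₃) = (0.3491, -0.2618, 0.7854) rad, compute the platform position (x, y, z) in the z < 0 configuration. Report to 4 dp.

(-0.0024, 0.0764, -0.3131)

φ1=0.0°: virtual centre (0.2740, 0.0000, -0.0342), radius l
S2 = (0.2766·cos120.0°, 0.2766·sin120.0°, 0.0259) = (-0.1383, 0.2395, 0.0259)
arm 3 at φ=240.0°: e+L cos θ3 = 0.2507;  S3 = (-0.1254, -0.2171, -0.0707)
eliminate P² terms by subtracting sphere 1 from 2 and 3
[-0.8245 0.4791 0.1202]·P = 0.0009;  [-0.7986 -0.4342 -0.0730]·P = -0.0084
det = 0.7407;  x = 0.0049+0.0232z,  y = 0.0103+-0.2109z
quadratic in z: (1.0450)z²+(0.0515)z+(-0.0863)=0, √Δ=0.6028 → z ∈ {-0.3131, 0.2638}; z = -0.3131 (taking z<0)
x = -0.0024, y = 0.0764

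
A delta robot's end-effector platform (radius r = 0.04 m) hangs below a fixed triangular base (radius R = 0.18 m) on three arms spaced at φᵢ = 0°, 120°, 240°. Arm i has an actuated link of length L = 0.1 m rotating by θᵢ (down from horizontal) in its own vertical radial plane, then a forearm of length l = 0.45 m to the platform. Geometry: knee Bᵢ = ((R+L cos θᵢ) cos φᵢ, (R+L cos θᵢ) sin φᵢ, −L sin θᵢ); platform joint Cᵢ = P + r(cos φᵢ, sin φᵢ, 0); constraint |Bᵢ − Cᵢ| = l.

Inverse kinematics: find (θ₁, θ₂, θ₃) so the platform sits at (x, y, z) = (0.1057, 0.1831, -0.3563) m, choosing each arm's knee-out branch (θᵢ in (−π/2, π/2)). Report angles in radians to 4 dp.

rotate P by −φ1: (0.1057, 0.1831, -0.3563)
  A cos θ + B sin θ = C:  0.0343·cos θ + -0.3563·sin θ = 0.1542
  γ=atan2(-0.3563,0.0343)=-1.4748;  ψ=arccos(0.4309)=1.1253;  θ1=γ+ψ≈-0.3495
rotate P by −φ2: (0.1057, -0.1831, -0.3563)
  A cos θ + B sin θ = C:  0.0343·cos θ + -0.3563·sin θ = 0.1543
  γ=atan2(-0.3563,0.0343)=-1.4749;  ψ=arccos(0.4310)=1.1252;  θ2=γ+ψ≈-0.3497
arm 3 (φ=240.0°): x'=-0.2114, y'=0.0000
  e−x'=0.3514;  (l²−L²−(e−x')²−y'²−z²)/2L = -0.2897
  θ3 = atan2(B,A) + arccos(C/0.5004) = 1.3959

θ₁ = -0.3495, θ₂ = -0.3497, θ₃ = 1.3959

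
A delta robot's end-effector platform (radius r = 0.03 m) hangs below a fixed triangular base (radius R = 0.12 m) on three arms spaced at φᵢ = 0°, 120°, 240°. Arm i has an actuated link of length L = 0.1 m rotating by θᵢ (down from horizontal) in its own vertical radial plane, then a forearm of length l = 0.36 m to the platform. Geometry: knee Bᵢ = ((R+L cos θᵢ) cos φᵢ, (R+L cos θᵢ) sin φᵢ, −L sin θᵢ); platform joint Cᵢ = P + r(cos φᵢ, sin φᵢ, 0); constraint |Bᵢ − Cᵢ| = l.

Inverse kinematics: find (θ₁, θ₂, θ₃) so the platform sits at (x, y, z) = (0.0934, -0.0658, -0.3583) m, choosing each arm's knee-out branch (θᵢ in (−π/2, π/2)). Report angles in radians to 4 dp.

arm 1 (φ=0.0°): x'=0.0934, y'=-0.0658
  A cos θ + B sin θ = C:  -0.0034·cos θ + -0.3583·sin θ = -0.0656
  √(A²+B²)=0.3583;  θ1 = -1.5803+1.7549 ≈ 0.1746
arm 2 (φ=120.0°): x'=-0.1037, y'=-0.0480
  e−x'=0.1937;  (l²−L²−(e−x')²−y'²−z²)/2L = -0.2430
  θ2 = atan2(B,A) + arccos(C/0.4073) = 1.1348
arm 3 (φ=240.0°): x'=0.0103, y'=0.1138
  A=0.0797, B=-0.3583, C=(l²−L²−A²−y'²−z²)/(2L)=-0.1404
  √(A²+B²)=0.3671;  θ3 = -1.3519+1.9633 ≈ 0.6114

θ₁ = 0.1746, θ₂ = 1.1348, θ₃ = 0.6114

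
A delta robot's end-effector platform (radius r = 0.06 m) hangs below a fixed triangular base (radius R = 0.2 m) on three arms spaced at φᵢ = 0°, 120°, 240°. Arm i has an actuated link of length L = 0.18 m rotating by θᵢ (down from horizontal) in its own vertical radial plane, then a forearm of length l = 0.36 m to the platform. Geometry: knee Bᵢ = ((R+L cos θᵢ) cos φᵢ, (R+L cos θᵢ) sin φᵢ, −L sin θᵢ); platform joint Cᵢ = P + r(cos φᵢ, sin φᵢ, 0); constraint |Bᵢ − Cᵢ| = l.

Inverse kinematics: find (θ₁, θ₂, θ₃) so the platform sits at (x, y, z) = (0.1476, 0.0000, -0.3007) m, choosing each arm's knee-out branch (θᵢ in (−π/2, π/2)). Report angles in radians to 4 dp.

rotate P by −φ1: (0.1476, 0.0000, -0.3007)
  A=-0.0076, B=-0.3007, C=(l²−L²−A²−y'²−z²)/(2L)=0.0187
  γ=atan2(-0.3007,-0.0076)=-1.5961;  ψ=arccos(0.0621)=1.5087;  θ1=γ+ψ≈-0.0874
arm 2 (φ=120.0°): x'=-0.0738, y'=-0.1278
  e−x'=0.2138;  (l²−L²−(e−x')²−y'²−z²)/2L = -0.1535
  θ2 = atan2(B,A) + arccos(C/0.3690) = 1.0472
φ3=240.0° → target in arm frame (-0.0738, 0.1278)
  A=0.2138, B=-0.3007, C=(l²−L²−A²−y'²−z²)/(2L)=-0.1535
  θ3 = atan2(B,A) + arccos(C/0.3690) = 1.0472

θ₁ = -0.0874, θ₂ = 1.0472, θ₃ = 1.0472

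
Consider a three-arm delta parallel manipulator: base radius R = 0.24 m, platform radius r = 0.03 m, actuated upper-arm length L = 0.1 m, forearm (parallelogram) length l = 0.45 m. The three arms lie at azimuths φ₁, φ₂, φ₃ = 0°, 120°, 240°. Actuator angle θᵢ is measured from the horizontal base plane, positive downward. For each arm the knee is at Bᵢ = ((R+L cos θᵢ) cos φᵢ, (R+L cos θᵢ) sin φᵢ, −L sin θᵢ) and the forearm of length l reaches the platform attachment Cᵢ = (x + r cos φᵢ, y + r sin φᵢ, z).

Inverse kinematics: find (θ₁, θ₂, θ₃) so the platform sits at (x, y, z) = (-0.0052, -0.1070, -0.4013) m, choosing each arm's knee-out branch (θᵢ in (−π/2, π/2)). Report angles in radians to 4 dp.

φ1=0.0° → target in arm frame (-0.0052, -0.1070)
  e−x'=0.2152;  (l²−L²−(e−x')²−y'²−z²)/2L = -0.1315
  γ=atan2(-0.4013,0.2152)=-1.0786;  ψ=arccos(-0.2888)=1.8638;  θ1=γ+ψ≈0.7852
φ2=120.0° → target in arm frame (-0.0901, 0.0580)
  e−x'=0.3001;  (l²−L²−(e−x')²−y'²−z²)/2L = -0.3097
  √(A²+B²)=0.5011;  θ2 = -0.9287+2.2371 ≈ 1.3084
arm 3 (φ=240.0°): x'=0.0953, y'=0.0490
  A=0.1147, B=-0.4013, C=(l²−L²−A²−y'²−z²)/(2L)=0.0795
  θ3 = atan2(B,A) + arccos(C/0.4174) = 0.0869

θ₁ = 0.7852, θ₂ = 1.3084, θ₃ = 0.0869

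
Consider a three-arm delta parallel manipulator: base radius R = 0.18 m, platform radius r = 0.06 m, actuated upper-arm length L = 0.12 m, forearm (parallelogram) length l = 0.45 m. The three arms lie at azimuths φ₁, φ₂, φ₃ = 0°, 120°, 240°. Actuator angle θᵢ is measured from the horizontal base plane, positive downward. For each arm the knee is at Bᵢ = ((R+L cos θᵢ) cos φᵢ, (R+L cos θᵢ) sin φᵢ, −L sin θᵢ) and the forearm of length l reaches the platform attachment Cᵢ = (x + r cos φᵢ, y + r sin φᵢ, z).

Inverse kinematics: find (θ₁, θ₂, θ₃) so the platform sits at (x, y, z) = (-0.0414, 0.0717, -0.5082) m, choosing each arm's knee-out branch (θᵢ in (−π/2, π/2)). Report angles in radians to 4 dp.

θ₁ = 1.2217, θ₂ = 0.6981, θ₃ = 1.2216

rotate P by −φ1: (-0.0414, 0.0717, -0.5082)
  e−x'=0.1614;  (l²−L²−(e−x')²−y'²−z²)/2L = -0.4223
  θ1 = atan2(B,A) + arccos(C/0.5332) = 1.2217
rotate P by −φ2: (0.0828, 0.0000, -0.5082)
  A=0.0372, B=-0.5082, C=(l²−L²−A²−y'²−z²)/(2L)=-0.2981
  γ=atan2(-0.5082,0.0372)=-1.4977;  ψ=arccos(-0.5851)=2.1958;  θ2=γ+ψ≈0.6981
rotate P by −φ3: (-0.0414, -0.0717, -0.5082)
  A=0.1614, B=-0.5082, C=(l²−L²−A²−y'²−z²)/(2L)=-0.4223
  √(A²+B²)=0.5332;  θ3 = -1.2633+2.4849 ≈ 1.2216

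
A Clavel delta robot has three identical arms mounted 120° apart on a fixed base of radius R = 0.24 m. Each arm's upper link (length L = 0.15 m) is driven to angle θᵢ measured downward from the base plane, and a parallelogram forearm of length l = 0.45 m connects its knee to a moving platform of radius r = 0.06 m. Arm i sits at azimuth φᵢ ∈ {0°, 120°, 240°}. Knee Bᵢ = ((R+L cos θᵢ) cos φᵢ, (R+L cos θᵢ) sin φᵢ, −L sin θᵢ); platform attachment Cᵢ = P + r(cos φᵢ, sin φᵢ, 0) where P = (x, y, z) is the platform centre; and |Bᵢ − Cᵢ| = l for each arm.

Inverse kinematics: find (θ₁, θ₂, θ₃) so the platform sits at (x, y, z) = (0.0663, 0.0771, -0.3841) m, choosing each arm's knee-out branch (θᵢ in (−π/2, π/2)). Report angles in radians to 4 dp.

θ₁ = 0.1744, θ₂ = 0.3493, θ₃ = 0.9601

arm 1 (φ=0.0°): x'=0.0663, y'=0.0771
  e−x'=0.1137;  (l²−L²−(e−x')²−y'²−z²)/2L = 0.0453
  γ=atan2(-0.3841,0.1137)=-1.2830;  ψ=arccos(0.1131)=1.4574;  θ1=γ+ψ≈0.1744
rotate P by −φ2: (0.0336, -0.0960, -0.3841)
  A=0.1464, B=-0.3841, C=(l²−L²−A²−y'²−z²)/(2L)=0.0061
  θ2 = atan2(B,A) + arccos(C/0.4110) = 0.3493
rotate P by −φ3: (-0.0999, 0.0189, -0.3841)
  e−x'=0.2799;  (l²−L²−(e−x')²−y'²−z²)/2L = -0.1541
  γ=atan2(-0.3841,0.2799)=-0.9410;  ψ=arccos(-0.3243)=1.9011;  θ3=γ+ψ≈0.9601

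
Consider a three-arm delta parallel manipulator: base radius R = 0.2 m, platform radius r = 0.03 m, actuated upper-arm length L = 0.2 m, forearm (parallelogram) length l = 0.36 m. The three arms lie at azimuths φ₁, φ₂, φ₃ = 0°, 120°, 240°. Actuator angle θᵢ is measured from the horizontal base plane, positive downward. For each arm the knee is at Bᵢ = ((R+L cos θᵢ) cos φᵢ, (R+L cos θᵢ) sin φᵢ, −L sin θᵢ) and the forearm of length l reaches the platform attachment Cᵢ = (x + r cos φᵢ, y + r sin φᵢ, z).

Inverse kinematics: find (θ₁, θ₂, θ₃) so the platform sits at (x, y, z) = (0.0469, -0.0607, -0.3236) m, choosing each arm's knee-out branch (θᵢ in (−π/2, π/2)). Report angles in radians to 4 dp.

θ₁ = 0.6112, θ₂ = 1.1346, θ₃ = 0.6979

rotate P by −φ1: (0.0469, -0.0607, -0.3236)
  A=0.1231, B=-0.3236, C=(l²−L²−A²−y'²−z²)/(2L)=-0.0849
  γ=atan2(-0.3236,0.1231)=-1.2073;  ψ=arccos(-0.2452)=1.8185;  θ1=γ+ψ≈0.6112
φ2=120.0° → target in arm frame (-0.0760, -0.0103)
  A cos θ + B sin θ = C:  0.2460·cos θ + -0.3236·sin θ = -0.1894
  √(A²+B²)=0.4065;  θ2 = -0.9208+2.0554 ≈ 1.1346
φ3=240.0° → target in arm frame (0.0291, 0.0710)
  A cos θ + B sin θ = C:  0.1409·cos θ + -0.3236·sin θ = -0.1000
  θ3 = atan2(B,A) + arccos(C/0.3529) = 0.6979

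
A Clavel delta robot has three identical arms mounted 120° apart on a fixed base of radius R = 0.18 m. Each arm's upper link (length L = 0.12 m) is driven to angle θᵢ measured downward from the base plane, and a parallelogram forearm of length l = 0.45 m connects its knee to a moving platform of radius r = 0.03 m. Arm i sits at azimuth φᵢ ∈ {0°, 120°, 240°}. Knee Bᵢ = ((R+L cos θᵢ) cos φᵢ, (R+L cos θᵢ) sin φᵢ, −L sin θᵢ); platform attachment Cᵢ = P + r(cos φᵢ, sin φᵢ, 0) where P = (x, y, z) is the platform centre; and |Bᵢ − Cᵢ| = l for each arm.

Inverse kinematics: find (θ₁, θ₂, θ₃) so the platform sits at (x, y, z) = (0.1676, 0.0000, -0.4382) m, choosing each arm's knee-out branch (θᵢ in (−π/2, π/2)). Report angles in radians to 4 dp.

arm 1 (φ=0.0°): x'=0.1676, y'=0.0000
  e−x'=-0.0176;  (l²−L²−(e−x')²−y'²−z²)/2L = -0.0176
  γ=atan2(-0.4382,-0.0176)=-1.6109;  ψ=arccos(-0.0402)=1.6110;  θ1=γ+ψ≈0.0000
rotate P by −φ2: (-0.0838, -0.1451, -0.4382)
  A=0.2338, B=-0.4382, C=(l²−L²−A²−y'²−z²)/(2L)=-0.3319
  √(A²+B²)=0.4967;  θ2 = -1.0807+2.3026 ≈ 1.2219
rotate P by −φ3: (-0.0838, 0.1451, -0.4382)
  e−x'=0.2338;  (l²−L²−(e−x')²−y'²−z²)/2L = -0.3319
  θ3 = atan2(B,A) + arccos(C/0.4967) = 1.2219

θ₁ = 0.0000, θ₂ = 1.2219, θ₃ = 1.2219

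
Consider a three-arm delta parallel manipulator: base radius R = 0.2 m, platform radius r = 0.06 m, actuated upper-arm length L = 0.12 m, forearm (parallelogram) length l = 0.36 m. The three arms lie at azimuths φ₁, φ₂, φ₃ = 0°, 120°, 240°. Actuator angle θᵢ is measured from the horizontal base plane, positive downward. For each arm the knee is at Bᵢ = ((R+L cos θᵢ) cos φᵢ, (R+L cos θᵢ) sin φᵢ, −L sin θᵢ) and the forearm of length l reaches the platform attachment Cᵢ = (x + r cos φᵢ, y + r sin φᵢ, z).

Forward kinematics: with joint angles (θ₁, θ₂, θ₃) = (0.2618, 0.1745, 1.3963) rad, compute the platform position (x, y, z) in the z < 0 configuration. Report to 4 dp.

φ1=0.0°: virtual centre (0.2559, 0.0000, -0.0311), radius l
S2 = (0.2582·cos120.0°, 0.2582·sin120.0°, -0.0208) = (-0.1291, 0.2236, -0.0208)
S3 = (0.1608·cos240.0°, 0.1608·sin240.0°, -0.1182) = (-0.0804, -0.1393, -0.1182)
|S₂|²−|S₁|² = 0.0006;  |S₃|²−|S₁|² = -0.0266
plane₁₂: -0.7700x+0.4472y+0.0204z = 0.0006
Cramer: x(z) = 0.0228-0.1402z;  y(z) = 0.0406-0.2871z
quadratic in z: (1.1020)z²+(0.1042)z+(-0.0726)=0, √Δ=0.5753 → z ∈ {-0.3083, 0.2138}; z = -0.3083 (taking z<0)
x = 0.0660, y = 0.1291

(0.0660, 0.1291, -0.3083)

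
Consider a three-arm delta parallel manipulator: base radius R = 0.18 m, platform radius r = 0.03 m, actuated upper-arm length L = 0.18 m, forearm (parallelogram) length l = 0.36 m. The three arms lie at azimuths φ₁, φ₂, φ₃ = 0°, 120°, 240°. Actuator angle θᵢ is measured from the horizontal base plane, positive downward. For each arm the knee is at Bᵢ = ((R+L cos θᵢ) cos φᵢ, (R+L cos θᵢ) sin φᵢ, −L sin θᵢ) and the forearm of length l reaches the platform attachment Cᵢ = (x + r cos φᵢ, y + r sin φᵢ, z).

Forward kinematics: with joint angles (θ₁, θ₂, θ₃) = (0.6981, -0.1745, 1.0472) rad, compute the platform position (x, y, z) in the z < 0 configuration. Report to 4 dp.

(-0.0196, 0.1228, -0.2569)

S1 = (0.2879·cos0.0°, 0.2879·sin0.0°, -0.1157) = (0.2879, 0.0000, -0.1157)
S2 = (0.3273·cos120.0°, 0.3273·sin120.0°, 0.0313) = (-0.1636, 0.2834, 0.0313)
φ3=240.0°: virtual centre (-0.1200, -0.2078, -0.1559), radius l
eliminate P² terms by subtracting sphere 1 from 2 and 3
linear system: -0.9030x+0.5668y = 0.0118−0.2939z; -0.8158x+-0.4157y = -0.0144−-0.0804z
det = 0.8378;  x = 0.0039+0.0914z,  y = 0.0270+-0.3728z
into |P−S₁|² = l²: 1.1473z² + 0.1593z + -0.0348 = 0;  Δ = 0.1851;  z = -0.2569 or 0.1181 → z<0 root = -0.2569
x = -0.0196, y = 0.1228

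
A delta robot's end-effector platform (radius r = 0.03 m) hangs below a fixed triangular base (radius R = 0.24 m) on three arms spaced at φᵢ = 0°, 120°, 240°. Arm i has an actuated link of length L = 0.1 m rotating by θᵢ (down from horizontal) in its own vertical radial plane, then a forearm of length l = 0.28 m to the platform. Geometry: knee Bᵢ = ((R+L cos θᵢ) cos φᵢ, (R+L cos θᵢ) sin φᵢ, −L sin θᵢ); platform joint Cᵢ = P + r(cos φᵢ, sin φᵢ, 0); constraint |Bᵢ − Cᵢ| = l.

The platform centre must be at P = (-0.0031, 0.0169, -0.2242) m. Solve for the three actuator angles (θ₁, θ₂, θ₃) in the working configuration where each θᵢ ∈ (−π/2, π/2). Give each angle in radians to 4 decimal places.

φ1=0.0° → target in arm frame (-0.0031, 0.0169)
  A=0.2131, B=-0.2242, C=(l²−L²−A²−y'²−z²)/(2L)=-0.1378
  √(A²+B²)=0.3093;  θ1 = -0.8108+2.0326 ≈ 1.2218
arm 2 (φ=120.0°): x'=0.0162, y'=-0.0058
  A cos θ + B sin θ = C:  0.1938·cos θ + -0.2242·sin θ = -0.0973
  γ=atan2(-0.2242,0.1938)=-0.8580;  ψ=arccos(-0.3284)=1.9054;  θ2=γ+ψ≈1.0474
arm 3 (φ=240.0°): x'=-0.0131, y'=-0.0111
  A=0.2231, B=-0.2242, C=(l²−L²−A²−y'²−z²)/(2L)=-0.1588
  γ=atan2(-0.2242,0.2231)=-0.7879;  ψ=arccos(-0.5020)=2.0968;  θ3=γ+ψ≈1.3089

θ₁ = 1.2218, θ₂ = 1.0474, θ₃ = 1.3089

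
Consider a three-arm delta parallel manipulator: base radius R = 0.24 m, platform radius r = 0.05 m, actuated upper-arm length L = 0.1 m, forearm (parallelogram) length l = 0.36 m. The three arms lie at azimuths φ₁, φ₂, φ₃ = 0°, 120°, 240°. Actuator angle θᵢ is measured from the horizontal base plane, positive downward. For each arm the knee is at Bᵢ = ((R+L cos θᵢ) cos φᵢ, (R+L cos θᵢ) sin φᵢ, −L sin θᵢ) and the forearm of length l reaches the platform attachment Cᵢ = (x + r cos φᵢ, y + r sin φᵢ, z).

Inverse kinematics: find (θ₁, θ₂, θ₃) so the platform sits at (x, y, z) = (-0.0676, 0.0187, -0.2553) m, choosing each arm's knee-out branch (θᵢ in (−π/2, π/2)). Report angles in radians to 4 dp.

θ₁ = 0.9601, θ₂ = -0.0884, θ₃ = 0.2617

rotate P by −φ1: (-0.0676, 0.0187, -0.2553)
  A cos θ + B sin θ = C:  0.2576·cos θ + -0.2553·sin θ = -0.0614
  θ1 = atan2(B,A) + arccos(C/0.3627) = 0.9601
arm 2 (φ=120.0°): x'=0.0500, y'=0.0492
  A cos θ + B sin θ = C:  0.1400·cos θ + -0.2553·sin θ = 0.1620
  θ2 = atan2(B,A) + arccos(C/0.2912) = -0.0884
rotate P by −φ3: (0.0176, -0.0679, -0.2553)
  e−x'=0.1724;  (l²−L²−(e−x')²−y'²−z²)/2L = 0.1005
  γ=atan2(-0.2553,0.1724)=-0.9769;  ψ=arccos(0.3261)=1.2386;  θ3=γ+ψ≈0.2617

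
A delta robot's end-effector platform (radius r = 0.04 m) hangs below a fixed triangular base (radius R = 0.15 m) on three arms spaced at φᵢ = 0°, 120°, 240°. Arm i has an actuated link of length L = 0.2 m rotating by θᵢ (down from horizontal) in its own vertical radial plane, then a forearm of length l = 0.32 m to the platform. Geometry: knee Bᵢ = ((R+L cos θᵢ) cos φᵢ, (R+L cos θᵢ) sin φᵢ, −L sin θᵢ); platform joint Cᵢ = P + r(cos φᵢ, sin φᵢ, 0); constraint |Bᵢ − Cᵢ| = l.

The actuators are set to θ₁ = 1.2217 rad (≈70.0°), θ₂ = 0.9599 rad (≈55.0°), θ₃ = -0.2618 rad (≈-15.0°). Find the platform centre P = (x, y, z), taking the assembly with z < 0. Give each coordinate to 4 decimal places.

(-0.1158, -0.1181, -0.2315)

centre 1 = (0.1784·cos0.0°, 0.1784·sin0.0°, -0.1879) = (0.1784, 0.0000, -0.1879)
centre 2 = (0.2247·cos120.0°, 0.2247·sin120.0°, -0.1638) = (-0.1124, 0.1946, -0.1638)
centre 3 = (0.3032·cos240.0°, 0.3032·sin240.0°, 0.0518) = (-0.1516, -0.2626, 0.0518)
eliminate P² terms by subtracting sphere 1 from 2 and 3
[-0.5815 0.3892 0.0482]·P = 0.0102;  [-0.6600 -0.5251 0.4794]·P = 0.0275
det = 0.5623;  x = -0.0285+0.3769z,  y = -0.0164+0.4392z
sphere 1 gives Az²+Bz+C=0 with A=1.3350, B=0.2055, C=-0.0240;  B²−4AC=0.1703;  roots -0.2315, 0.0776;  negative root z = -0.2315
x = -0.1158, y = -0.1181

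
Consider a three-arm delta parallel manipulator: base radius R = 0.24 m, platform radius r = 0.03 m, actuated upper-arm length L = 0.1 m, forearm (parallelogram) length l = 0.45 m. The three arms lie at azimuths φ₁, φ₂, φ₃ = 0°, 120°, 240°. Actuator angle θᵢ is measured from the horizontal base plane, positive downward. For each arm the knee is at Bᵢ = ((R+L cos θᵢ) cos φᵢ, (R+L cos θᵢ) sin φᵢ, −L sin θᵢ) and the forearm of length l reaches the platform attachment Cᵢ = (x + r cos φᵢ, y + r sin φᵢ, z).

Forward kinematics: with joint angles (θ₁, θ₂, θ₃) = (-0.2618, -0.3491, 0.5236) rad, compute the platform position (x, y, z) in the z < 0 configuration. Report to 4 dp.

φ1=0.0°: virtual centre (0.3066, 0.0000, 0.0259), radius l
arm 2 at φ=120.0°: ρ2 = 0.3040;  S2 = (-0.1520, 0.2632, 0.0342)
φ3=240.0°: virtual centre (-0.1483, -0.2569, -0.0500), radius l
eliminate P² terms by subtracting sphere 1 from 2 and 3
linear system: -0.9172x+0.5265y = -0.0011−0.0166z; -0.9098x+-0.5137y = -0.0042−-0.1518z
Cramer: x(z) = 0.0029-0.0751z;  y(z) = 0.0030-0.1624z
into |P−S₁|² = l²: 1.0320z² + -0.0071z + -0.1096 = 0;  Δ = 0.4525;  z = -0.3225 or 0.3294 → z<0 root = -0.3225
x = 0.0271, y = 0.0554

(0.0271, 0.0554, -0.3225)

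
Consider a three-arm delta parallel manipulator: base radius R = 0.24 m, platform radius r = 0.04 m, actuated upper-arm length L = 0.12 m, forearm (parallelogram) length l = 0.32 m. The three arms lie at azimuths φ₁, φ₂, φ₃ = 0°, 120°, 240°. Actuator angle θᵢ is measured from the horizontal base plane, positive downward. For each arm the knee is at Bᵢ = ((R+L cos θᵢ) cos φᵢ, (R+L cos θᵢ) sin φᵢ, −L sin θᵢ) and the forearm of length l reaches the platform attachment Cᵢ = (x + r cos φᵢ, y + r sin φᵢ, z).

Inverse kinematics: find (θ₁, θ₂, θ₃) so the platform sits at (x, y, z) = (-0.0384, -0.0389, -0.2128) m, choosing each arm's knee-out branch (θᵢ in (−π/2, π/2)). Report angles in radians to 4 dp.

arm 1 (φ=0.0°): x'=-0.0384, y'=-0.0389
  A cos θ + B sin θ = C:  0.2384·cos θ + -0.2128·sin θ = -0.0651
  √(A²+B²)=0.3196;  θ1 = -0.7287+1.7761 ≈ 1.0473
φ2=120.0° → target in arm frame (-0.0145, 0.0527)
  A cos θ + B sin θ = C:  0.2145·cos θ + -0.2128·sin θ = -0.0253
  γ=atan2(-0.2128,0.2145)=-0.7814;  ψ=arccos(-0.0837)=1.6546;  θ2=γ+ψ≈0.8731
arm 3 (φ=240.0°): x'=0.0529, y'=-0.0138
  A cos θ + B sin θ = C:  0.1471·cos θ + -0.2128·sin θ = 0.0870
  √(A²+B²)=0.2587;  θ3 = -0.9659+1.2278 ≈ 0.2618

θ₁ = 1.0473, θ₂ = 0.8731, θ₃ = 0.2618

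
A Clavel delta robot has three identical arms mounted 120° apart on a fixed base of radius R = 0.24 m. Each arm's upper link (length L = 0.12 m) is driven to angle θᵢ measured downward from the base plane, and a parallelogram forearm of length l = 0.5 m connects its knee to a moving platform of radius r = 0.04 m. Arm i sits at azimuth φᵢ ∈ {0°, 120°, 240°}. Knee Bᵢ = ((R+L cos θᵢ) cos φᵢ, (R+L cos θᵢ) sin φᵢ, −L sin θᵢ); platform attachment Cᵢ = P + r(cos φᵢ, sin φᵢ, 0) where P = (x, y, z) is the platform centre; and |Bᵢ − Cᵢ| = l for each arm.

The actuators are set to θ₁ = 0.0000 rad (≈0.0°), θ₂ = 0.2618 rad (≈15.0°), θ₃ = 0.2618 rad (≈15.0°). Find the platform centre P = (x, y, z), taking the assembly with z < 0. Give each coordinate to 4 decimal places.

O1 = (0.3200·cos0.0°, 0.3200·sin0.0°, 0.0000) = (0.3200, 0.0000, 0.0000)
arm 2 at φ=120.0°: (R−r)+L cos θ2 = 0.3159;  O2 = (-0.1580, 0.2736, -0.0311)
arm 3 at φ=240.0°: (R−r)+L cos θ3 = 0.3159;  O3 = (-0.1580, -0.2736, -0.0311)
eliminate P² terms by subtracting sphere 1 from 2 and 3
[-0.9559 0.5472 -0.0621]·P = -0.0016;  [-0.9559 -0.5472 -0.0621]·P = -0.0016
det = 1.0461;  x = 0.0017+-0.0650z,  y = 0.0000+0.0000z
into |P−O₁|² = l²: 1.0042z² + 0.0414z + -0.1487 = 0;  Δ = 0.5990;  z = -0.4059 or 0.3647 → z<0 root = -0.4059
x = 0.0281, y = 0.0000

(0.0281, 0.0000, -0.4059)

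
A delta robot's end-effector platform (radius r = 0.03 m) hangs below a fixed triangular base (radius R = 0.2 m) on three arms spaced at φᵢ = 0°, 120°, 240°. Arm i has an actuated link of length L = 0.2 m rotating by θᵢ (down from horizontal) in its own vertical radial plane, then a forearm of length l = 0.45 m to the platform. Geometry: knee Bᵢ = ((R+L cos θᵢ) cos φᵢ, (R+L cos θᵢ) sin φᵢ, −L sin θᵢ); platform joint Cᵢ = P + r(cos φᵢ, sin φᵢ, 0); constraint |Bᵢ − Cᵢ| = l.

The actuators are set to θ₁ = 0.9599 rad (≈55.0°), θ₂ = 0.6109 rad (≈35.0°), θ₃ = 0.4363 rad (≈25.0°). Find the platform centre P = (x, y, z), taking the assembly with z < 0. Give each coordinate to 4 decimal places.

(-0.0810, -0.0254, -0.4248)

arm 1 at φ=0.0°: (R−r)+L cos θ1 = 0.2847;  centre 1 = (0.2847, 0.0000, -0.1638)
centre 2 = (0.3338·cos120.0°, 0.3338·sin120.0°, -0.1147) = (-0.1669, 0.2891, -0.1147)
arm 3 at φ=240.0°: (R−r)+L cos θ3 = 0.3513;  centre 3 = (-0.1756, -0.3042, -0.0845)
eliminate P² terms by subtracting sphere 1 from 2 and 3
plane₁₂: -0.9033x+0.5782y+0.0982z = 0.0167
Cramer: x(z) = -0.0215+0.1400z;  y(z) = -0.0047+0.0488z
sphere 1 gives Az²+Bz+C=0 with A=1.0220, B=0.2415, C=-0.0819;  B²−4AC=0.3930;  roots -0.4248, 0.1886;  negative root z = -0.4248
x = -0.0810, y = -0.0254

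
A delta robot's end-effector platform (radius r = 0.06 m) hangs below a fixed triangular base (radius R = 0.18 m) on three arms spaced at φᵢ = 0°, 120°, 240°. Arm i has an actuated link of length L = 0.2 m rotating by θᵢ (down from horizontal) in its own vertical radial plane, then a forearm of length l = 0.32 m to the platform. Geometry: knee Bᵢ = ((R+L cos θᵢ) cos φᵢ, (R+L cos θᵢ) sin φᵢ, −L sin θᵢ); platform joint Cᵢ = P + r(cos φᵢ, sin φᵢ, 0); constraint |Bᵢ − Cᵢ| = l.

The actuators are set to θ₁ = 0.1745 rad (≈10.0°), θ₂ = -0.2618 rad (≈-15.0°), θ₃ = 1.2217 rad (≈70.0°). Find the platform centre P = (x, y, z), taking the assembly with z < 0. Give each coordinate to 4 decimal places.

(0.0441, 0.1227, -0.1483)

φ1=0.0°: virtual centre (0.3170, 0.0000, -0.0347), radius l
O2 = (0.3132·cos120.0°, 0.3132·sin120.0°, 0.0518) = (-0.1566, 0.2712, 0.0518)
φ3=240.0°: virtual centre (-0.0942, -0.1632, -0.1879), radius l
|O₂|²−|O₁|² = -0.0009;  |O₃|²−|O₁|² = -0.0309
plane₁₂: -0.9471x+0.5425y+0.1730z = -0.0009
det = 0.7552;  x = 0.0226+-0.1454z,  y = 0.0377+-0.5727z
into |P−O₁|² = l²: 1.3491z² + 0.1119z + -0.0131 = 0;  Δ = 0.0832;  z = -0.1483 or 0.0654 → z<0 root = -0.1483
x = 0.0441, y = 0.1227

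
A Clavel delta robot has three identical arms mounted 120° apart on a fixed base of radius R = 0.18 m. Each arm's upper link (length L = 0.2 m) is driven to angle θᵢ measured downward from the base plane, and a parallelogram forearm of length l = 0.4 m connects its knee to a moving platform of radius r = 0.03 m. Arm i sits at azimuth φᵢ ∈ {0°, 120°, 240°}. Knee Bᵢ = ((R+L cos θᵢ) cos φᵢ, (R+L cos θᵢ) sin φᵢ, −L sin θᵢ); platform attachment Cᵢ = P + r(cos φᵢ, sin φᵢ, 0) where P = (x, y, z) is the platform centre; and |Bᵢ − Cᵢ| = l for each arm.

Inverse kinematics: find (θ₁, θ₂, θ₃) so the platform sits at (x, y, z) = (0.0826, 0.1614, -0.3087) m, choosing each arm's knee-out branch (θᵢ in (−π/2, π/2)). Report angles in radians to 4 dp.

θ₁ = 0.2616, θ₂ = 0.1744, θ₃ = 1.3090

arm 1 (φ=0.0°): x'=0.0826, y'=0.1614
  A cos θ + B sin θ = C:  0.0674·cos θ + -0.3087·sin θ = -0.0147
  θ1 = atan2(B,A) + arccos(C/0.3160) = 0.2616
rotate P by −φ2: (0.0985, -0.1522, -0.3087)
  A=0.0515, B=-0.3087, C=(l²−L²−A²−y'²−z²)/(2L)=-0.0028
  θ2 = atan2(B,A) + arccos(C/0.3130) = 0.1744
rotate P by −φ3: (-0.1811, -0.0092, -0.3087)
  A=0.3311, B=-0.3087, C=(l²−L²−A²−y'²−z²)/(2L)=-0.2125
  γ=atan2(-0.3087,0.3311)=-0.7504;  ψ=arccos(-0.4694)=2.0594;  θ3=γ+ψ≈1.3090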